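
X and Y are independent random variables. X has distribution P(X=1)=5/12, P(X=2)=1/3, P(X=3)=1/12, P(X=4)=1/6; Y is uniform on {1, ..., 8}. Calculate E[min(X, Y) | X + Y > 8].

31/12

P(X + Y > 8) = 1/4.
Summing min(X,Y)·P(x,y) over outcomes with X + Y > 8 gives 31/48.
E[min(X, Y) | X + Y > 8] = (31/48) / (1/4) = 31/12.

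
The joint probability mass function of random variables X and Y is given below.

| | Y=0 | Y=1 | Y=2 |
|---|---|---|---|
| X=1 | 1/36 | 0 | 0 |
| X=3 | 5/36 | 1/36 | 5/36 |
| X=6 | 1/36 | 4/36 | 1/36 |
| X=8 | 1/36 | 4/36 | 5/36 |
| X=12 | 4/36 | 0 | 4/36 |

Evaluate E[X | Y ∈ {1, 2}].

7

P(Y ∈ {1, 2}) = 2/3.
Σ X·P over the event = 3·(1/36) + 3·(5/36) + 6·(4/36) + 6·(1/36) + 8·(4/36) + 8·(5/36) + 12·(4/36) = 14/3.
E[X | Y ∈ {1, 2}] = (14/3) / (2/3) = 7.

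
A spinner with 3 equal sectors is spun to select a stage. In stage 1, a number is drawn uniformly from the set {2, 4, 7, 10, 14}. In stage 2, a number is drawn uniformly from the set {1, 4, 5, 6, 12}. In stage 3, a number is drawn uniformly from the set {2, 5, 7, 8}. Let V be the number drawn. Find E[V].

E[V | stage 1] = (2+4+7+10+14)/5 = 37/5.
E[V | stage 2] = (1+4+5+6+12)/5 = 28/5.
E[V | stage 3] = (2+5+7+8)/4 = 11/2.
By the law of total expectation,
E[V] = (1/3)·(37/5) + (1/3)·(28/5) + (1/3)·(11/2) = 37/6.

37/6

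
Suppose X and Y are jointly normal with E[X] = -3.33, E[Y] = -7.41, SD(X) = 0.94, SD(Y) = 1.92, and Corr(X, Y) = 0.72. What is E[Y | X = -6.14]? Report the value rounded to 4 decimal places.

-11.5425

E[Y | X=x] = μ_Y + ρ(σ_Y/σ_X)(x − μ_X) for jointly normal variables.
E[Y | X=-6.14] = -7.41 + (0.72)·(1.92/0.94)·(-6.14 − (-3.33)) = -7.41 + (1.47064)·(-2.81) = -11.5425.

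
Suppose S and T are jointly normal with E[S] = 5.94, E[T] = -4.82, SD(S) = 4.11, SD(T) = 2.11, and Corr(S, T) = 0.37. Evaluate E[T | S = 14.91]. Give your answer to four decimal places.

E[T | S=x] = μ_T + ρ(σ_T/σ_S)(x − μ_S) for jointly normal variables.
E[T | S=14.91] = -4.82 + (0.37)·(2.11/4.11)·(14.91 − (5.94)) = -4.82 + (0.18995)·(8.97) = -3.1161.

-3.1161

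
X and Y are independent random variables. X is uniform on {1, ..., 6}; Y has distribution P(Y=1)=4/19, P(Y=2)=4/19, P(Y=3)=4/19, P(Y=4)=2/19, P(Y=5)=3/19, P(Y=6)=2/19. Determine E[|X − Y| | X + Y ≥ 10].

P(X + Y ≥ 10) = 7/57.
Summing |X−Y|·P(x,y) over outcomes with X + Y ≥ 10 gives 13/114.
E[|X − Y| | X + Y ≥ 10] = (13/114) / (7/57) = 13/14.

13/14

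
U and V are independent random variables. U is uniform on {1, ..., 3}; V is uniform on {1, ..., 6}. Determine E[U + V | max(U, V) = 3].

24/5

Outcomes with max(U, V) = 3: (1,3), (2,3), (3,1), (3,2), (3,3), each with probability 1/18.
E[U + V | max(U, V) = 3] = (4 + 5 + 4 + 5 + 6) / 5 = 24/5.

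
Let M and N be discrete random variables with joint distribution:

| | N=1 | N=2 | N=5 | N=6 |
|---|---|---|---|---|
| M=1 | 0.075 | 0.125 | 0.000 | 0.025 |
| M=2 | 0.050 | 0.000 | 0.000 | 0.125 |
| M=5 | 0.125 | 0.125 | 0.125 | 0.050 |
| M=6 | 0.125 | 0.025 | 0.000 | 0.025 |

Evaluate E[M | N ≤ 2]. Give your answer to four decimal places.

3.7692

P(N ≤ 2) = 0.650.
Σ M·P over the event = 1·(0.075) + 1·(0.125) + 2·(0.050) + 5·(0.125) + 5·(0.125) + 6·(0.125) + 6·(0.025) = 2.450.
E[M | N ≤ 2] = (2.450) / (0.650) = 3.7692.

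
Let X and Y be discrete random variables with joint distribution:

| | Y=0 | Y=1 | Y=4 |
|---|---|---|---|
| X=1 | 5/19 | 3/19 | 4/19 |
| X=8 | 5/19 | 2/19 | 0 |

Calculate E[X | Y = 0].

P(Y = 0) = 10/19.
Σ X·P over the event = 1·(5/19) + 8·(5/19) = 45/19.
E[X | Y = 0] = (45/19) / (10/19) = 9/2.

9/2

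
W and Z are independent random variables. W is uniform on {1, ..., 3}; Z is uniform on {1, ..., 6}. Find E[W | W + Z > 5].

Outcomes with W + Z > 5: (1,5), (1,6), (2,4), (2,5), (2,6), (3,3), (3,4), (3,5), (3,6), each with probability 1/18.
E[W | W + Z > 5] = (1 + 1 + 2 + 2 + 2 + 3 + 3 + 3 + 3) / 9 = 20/9.

20/9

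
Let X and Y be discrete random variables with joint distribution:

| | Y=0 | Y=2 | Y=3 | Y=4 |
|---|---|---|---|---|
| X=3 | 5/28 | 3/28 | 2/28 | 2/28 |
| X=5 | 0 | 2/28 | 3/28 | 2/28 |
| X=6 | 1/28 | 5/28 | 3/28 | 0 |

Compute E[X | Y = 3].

P(Y = 3) = 2/7.
Σ X·P over the event = 3·(2/28) + 5·(3/28) + 6·(3/28) = 39/28.
E[X | Y = 3] = (39/28) / (2/7) = 39/8.

39/8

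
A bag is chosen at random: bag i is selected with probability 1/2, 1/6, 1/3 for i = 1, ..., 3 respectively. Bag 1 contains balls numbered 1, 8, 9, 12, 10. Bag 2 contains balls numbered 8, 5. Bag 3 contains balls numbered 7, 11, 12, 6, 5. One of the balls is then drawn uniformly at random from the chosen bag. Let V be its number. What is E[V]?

469/60

E[V | bag 1] = (1+8+9+12+10)/5 = 8.
E[V | bag 2] = (8+5)/2 = 13/2.
E[V | bag 3] = (7+11+12+6+5)/5 = 41/5.
E[V] = (1/2)·(8) + (1/6)·(13/2) + (1/3)·(41/5) = 469/60.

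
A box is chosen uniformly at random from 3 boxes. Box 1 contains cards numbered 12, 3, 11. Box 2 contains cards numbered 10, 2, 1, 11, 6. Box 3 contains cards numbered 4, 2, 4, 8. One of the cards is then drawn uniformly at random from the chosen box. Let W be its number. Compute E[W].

115/18

E[W | box 1] = (12+3+11)/3 = 26/3.
E[W | box 2] = (10+2+1+11+6)/5 = 6.
E[W | box 3] = (4+2+4+8)/4 = 9/2.
E[W] = (1/3)·(26/3) + (1/3)·(6) + (1/3)·(9/2) = 115/18.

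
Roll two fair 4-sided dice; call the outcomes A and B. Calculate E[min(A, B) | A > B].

P(A > B) = 3/8.
Summing min(A,B)·P(x,y) over outcomes with A > B gives 5/8.
E[min(A, B) | A > B] = (5/8) / (3/8) = 5/3.

5/3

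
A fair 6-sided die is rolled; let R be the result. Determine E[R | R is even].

Given R is even, R is equally likely to be any of {2, 4, 6}.
E[R | R is even] = (2 + 4 + 6) / 3 = 4.

4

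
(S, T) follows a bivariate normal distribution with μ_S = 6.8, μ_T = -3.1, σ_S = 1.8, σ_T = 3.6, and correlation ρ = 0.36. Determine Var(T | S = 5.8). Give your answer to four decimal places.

11.2804

For a bivariate normal, Var(T | S=x) = σ_T²(1 − ρ²).
Var(T | S=5.8) = (3.6)²·(1 − (0.36)²) = 12.96·0.8704 = 11.2804.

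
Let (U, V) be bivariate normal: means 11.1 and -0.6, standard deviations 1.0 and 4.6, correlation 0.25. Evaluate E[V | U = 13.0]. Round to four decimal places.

The regression of V on U has slope ρ·σ_V/σ_U and passes through (μ_U, μ_V).
E[V | U=13.0] = -0.6 + (0.25)·(4.6/1.0)·(13.0 − (11.1)) = -0.6 + (1.15)·(1.9) = 1.5850.

1.5850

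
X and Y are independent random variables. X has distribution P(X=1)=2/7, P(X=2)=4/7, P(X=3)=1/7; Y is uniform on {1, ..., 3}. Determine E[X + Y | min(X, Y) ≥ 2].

47/10

P(min(X, Y) ≥ 2) = 10/21.
Summing (X+Y)·P(x,y) over outcomes with min(X, Y) ≥ 2 gives 47/21.
E[X + Y | min(X, Y) ≥ 2] = (47/21) / (10/21) = 47/10.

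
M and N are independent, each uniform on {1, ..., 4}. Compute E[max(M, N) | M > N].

10/3

P(M > N) = 3/8.
Summing max(M,N)·P(x,y) over outcomes with M > N gives 5/4.
E[max(M, N) | M > N] = (5/4) / (3/8) = 10/3.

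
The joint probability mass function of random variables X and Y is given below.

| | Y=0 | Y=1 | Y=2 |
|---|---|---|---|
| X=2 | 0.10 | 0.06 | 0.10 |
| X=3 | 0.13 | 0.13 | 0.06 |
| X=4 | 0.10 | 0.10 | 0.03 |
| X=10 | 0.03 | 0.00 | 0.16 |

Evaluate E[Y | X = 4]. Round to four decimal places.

P(X = 4) = 0.23.
Σ Y·P over the event = 0·(0.10) + 1·(0.10) + 2·(0.03) = 0.16.
E[Y | X = 4] = (0.16) / (0.23) = 0.6957.

0.6957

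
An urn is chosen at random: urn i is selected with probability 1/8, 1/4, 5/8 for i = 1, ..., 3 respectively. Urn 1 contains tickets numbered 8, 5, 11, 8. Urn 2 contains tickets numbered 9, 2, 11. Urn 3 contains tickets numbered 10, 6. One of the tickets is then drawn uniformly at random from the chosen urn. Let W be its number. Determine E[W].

E[W | urn 1] = (8+5+11+8)/4 = 8.
E[W | urn 2] = (9+2+11)/3 = 22/3.
E[W | urn 3] = (10+6)/2 = 8.
By the law of total expectation,
E[W] = (1/8)·(8) + (1/4)·(22/3) + (5/8)·(8) = 47/6.

47/6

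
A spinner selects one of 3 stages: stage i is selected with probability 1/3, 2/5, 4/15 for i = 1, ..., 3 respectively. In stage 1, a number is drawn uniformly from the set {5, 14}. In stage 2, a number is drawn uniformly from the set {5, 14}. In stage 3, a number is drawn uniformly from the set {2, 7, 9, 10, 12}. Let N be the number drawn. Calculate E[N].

91/10

E[N | stage 1] = (5+14)/2 = 19/2.
E[N | stage 2] = (5+14)/2 = 19/2.
E[N | stage 3] = (2+7+9+10+12)/5 = 8.
By the law of total expectation,
E[N] = (1/3)·(19/2) + (2/5)·(19/2) + (4/15)·(8) = 91/10.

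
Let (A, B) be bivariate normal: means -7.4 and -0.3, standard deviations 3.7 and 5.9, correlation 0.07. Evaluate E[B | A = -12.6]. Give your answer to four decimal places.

-0.8804

E[B | A=x] = μ_B + ρ(σ_B/σ_A)(x − μ_A) for jointly normal variables.
E[B | A=-12.6] = -0.3 + (0.07)·(5.9/3.7)·(-12.6 − (-7.4)) = -0.3 + (0.11162)·(-5.2) = -0.8804.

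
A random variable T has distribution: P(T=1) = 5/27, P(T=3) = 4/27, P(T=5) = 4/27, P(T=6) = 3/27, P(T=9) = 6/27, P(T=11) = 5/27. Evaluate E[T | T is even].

6

P(T is even) = 1/9.
Σ over the event: 6·1/9 = 2/3.
E[T | T is even] = (2/3) / (1/9) = 6.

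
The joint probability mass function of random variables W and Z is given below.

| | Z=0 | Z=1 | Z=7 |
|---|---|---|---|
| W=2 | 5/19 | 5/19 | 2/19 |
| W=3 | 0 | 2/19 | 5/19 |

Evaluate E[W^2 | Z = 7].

53/7

P(Z = 7) = 7/19.
Summing W^2·P(W=x,Z=y) over the conditioning event gives 53/19.
E[W^2 | Z = 7] = (53/19) / (7/19) = 53/7.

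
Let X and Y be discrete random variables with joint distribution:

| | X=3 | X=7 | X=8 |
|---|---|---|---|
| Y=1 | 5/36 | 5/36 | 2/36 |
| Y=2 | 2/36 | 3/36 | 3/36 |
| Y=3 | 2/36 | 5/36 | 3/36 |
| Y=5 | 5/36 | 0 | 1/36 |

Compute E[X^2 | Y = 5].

109/6

P(Y = 5) = 1/6.
Σ X^2·P over the event = 9·(5/36) + 64·(1/36) = 109/36.
E[X^2 | Y = 5] = (109/36) / (1/6) = 109/6.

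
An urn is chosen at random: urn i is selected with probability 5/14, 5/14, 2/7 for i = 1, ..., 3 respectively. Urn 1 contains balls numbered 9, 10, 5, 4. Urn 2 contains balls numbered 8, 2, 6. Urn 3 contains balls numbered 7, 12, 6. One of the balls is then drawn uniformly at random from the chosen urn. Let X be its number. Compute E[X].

95/14

E[X | urn 1] = (9+10+5+4)/4 = 7.
E[X | urn 2] = (8+2+6)/3 = 16/3.
E[X | urn 3] = (7+12+6)/3 = 25/3.
By the law of total expectation,
E[X] = (5/14)·(7) + (5/14)·(16/3) + (2/7)·(25/3) = 95/14.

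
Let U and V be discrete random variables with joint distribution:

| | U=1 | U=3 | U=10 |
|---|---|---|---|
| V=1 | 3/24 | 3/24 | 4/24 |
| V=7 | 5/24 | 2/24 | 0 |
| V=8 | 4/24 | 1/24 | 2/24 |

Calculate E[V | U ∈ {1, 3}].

95/18

P(U ∈ {1, 3}) = 3/4.
Σ V·P over the event = 1·(3/24) + 7·(5/24) + 8·(4/24) + 1·(3/24) + 7·(2/24) + 8·(1/24) = 95/24.
E[V | U ∈ {1, 3}] = (95/24) / (3/4) = 95/18.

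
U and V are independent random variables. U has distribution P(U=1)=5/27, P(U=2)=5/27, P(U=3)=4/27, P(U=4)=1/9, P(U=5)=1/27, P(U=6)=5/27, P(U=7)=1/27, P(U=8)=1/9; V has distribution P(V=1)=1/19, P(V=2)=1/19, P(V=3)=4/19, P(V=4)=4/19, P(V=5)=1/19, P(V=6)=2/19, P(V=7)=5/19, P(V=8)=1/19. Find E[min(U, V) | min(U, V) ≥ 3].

P(min(U, V) ≥ 3) = 289/513.
Summing min(U,V)·P(x,y) over outcomes with min(U, V) ≥ 3 gives 1225/513.
E[min(U, V) | min(U, V) ≥ 3] = (1225/513) / (289/513) = 1225/289.

1225/289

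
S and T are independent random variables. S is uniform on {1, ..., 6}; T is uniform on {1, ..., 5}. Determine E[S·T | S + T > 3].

310/27

P(S + T > 3) = 9/10.
Summing ST·P(x,y) over outcomes with S + T > 3 gives 31/3.
E[S·T | S + T > 3] = (31/3) / (9/10) = 310/27.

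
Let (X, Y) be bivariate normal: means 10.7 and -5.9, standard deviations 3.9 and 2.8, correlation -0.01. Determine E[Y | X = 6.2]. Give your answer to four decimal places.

-5.8677

For a bivariate normal, E[Y | X=x] = μ_Y + ρ·(σ_Y/σ_X)·(x − μ_X).
E[Y | X=6.2] = -5.9 + (-0.01)·(2.8/3.9)·(6.2 − (10.7)) = -5.9 + (-0.0071795)·(-4.5) = -5.8677.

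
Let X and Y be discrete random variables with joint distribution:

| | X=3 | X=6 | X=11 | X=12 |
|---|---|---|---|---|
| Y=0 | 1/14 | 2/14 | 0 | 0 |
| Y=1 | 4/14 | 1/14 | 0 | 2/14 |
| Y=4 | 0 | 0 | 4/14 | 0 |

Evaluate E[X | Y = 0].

5

P(Y = 0) = 3/14.
Σ X·P over the event = 3·(1/14) + 6·(2/14) = 15/14.
E[X | Y = 0] = (15/14) / (3/14) = 5.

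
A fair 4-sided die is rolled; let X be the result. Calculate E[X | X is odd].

2

Given X is odd, X is equally likely to be any of {1, 3}.
E[X | X is odd] = (1 + 3) / 2 = 2.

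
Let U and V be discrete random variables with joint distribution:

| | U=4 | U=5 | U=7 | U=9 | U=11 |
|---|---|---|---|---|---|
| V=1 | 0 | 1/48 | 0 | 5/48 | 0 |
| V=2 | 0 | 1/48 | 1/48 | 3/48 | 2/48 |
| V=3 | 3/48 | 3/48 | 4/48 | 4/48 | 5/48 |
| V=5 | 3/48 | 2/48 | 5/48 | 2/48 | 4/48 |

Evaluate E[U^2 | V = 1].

P(V = 1) = 1/8.
Σ U^2·P over the event = 25·(1/48) + 81·(5/48) = 215/24.
E[U^2 | V = 1] = (215/24) / (1/8) = 215/3.

215/3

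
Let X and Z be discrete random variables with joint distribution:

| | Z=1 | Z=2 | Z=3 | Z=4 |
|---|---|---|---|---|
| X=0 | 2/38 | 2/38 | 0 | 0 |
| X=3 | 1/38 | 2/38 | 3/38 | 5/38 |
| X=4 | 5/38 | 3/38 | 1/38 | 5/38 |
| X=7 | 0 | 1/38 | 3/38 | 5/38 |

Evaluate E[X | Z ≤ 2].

P(Z ≤ 2) = 8/19.
Summing X·P(X=x,Z=y) over the conditioning event gives 24/19.
E[X | Z ≤ 2] = (24/19) / (8/19) = 3.

3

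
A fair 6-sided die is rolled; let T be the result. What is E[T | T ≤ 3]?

2

Given T ≤ 3, T is equally likely to be any of {1, 2, 3}.
E[T | T ≤ 3] = (1 + 2 + 3) / 3 = 2.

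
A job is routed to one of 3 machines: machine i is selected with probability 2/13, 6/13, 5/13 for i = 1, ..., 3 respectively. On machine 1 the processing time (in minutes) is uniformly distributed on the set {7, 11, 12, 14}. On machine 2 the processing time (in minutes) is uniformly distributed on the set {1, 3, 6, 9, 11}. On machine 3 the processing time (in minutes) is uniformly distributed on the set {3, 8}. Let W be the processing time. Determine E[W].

171/26

E[W | machine 1] = (7+11+12+14)/4 = 11.
E[W | machine 2] = (1+3+6+9+11)/5 = 6.
E[W | machine 3] = (3+8)/2 = 11/2.
E[W] = (2/13)·(11) + (6/13)·(6) + (5/13)·(11/2) = 171/26.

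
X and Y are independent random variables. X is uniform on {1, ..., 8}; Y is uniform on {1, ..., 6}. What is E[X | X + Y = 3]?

3/2

Outcomes with X + Y = 3: (1,2), (2,1), each with probability 1/48.
E[X | X + Y = 3] = (1 + 2) / 2 = 3/2.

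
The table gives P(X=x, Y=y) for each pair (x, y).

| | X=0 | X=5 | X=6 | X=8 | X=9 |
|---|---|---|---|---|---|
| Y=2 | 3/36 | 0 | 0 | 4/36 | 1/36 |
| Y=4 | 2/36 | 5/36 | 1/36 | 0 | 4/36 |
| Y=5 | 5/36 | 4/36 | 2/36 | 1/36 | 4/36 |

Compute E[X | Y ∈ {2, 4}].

27/5

P(Y ∈ {2, 4}) = 5/9.
Σ X·P over the event = 0·(3/36) + 0·(2/36) + 5·(5/36) + 6·(1/36) + 8·(4/36) + 9·(1/36) + 9·(4/36) = 3.
E[X | Y ∈ {2, 4}] = (3) / (5/9) = 27/5.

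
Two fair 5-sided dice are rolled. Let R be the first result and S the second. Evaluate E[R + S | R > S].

Outcomes with R > S: (2,1), (3,1), (3,2), (4,1), (4,2), (4,3), (5,1), (5,2), (5,3), (5,4), each with probability 1/25.
E[R + S | R > S] = (3 + 4 + 5 + 5 + 6 + 7 + 6 + 7 + 8 + 9) / 10 = 6.

6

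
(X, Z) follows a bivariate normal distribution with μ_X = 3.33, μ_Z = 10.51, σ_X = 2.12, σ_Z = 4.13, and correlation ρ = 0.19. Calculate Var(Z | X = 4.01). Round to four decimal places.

16.4411

The conditional variance in a bivariate normal is σ_Z²(1 − ρ²), independent of x.
Var(Z | X=4.01) = (4.13)²·(1 − (0.19)²) = 17.0569·0.9639 = 16.4411.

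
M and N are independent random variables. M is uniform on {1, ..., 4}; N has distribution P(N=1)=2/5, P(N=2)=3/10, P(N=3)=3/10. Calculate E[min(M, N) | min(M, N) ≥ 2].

P(min(M, N) ≥ 2) = 9/20.
Summing min(M,N)·P(x,y) over outcomes with min(M, N) ≥ 2 gives 21/20.
E[min(M, N) | min(M, N) ≥ 2] = (21/20) / (9/20) = 7/3.

7/3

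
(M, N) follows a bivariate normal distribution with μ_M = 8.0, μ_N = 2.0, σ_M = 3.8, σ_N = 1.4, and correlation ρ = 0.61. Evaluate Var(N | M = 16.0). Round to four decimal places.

For a bivariate normal, Var(N | M=x) = σ_N²(1 − ρ²).
Var(N | M=16.0) = (1.4)²·(1 − (0.61)²) = 1.96·0.6279 = 1.2307.

1.2307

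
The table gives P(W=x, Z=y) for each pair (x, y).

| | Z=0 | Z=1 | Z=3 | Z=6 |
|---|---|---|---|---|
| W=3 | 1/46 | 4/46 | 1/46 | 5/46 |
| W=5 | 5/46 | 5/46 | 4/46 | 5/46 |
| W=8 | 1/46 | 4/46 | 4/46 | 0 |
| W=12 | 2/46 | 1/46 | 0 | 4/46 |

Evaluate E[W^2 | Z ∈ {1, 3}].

P(Z ∈ {1, 3}) = 1/2.
Σ W^2·P over the event = 9·(4/46) + 9·(1/46) + 25·(5/46) + 25·(4/46) + 64·(4/46) + 64·(4/46) + 144·(1/46) = 463/23.
E[W^2 | Z ∈ {1, 3}] = (463/23) / (1/2) = 926/23.

926/23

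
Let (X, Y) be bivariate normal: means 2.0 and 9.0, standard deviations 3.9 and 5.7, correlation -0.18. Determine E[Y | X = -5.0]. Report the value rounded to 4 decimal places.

10.8415

For a bivariate normal, E[Y | X=x] = μ_Y + ρ·(σ_Y/σ_X)·(x − μ_X).
E[Y | X=-5.0] = 9.0 + (-0.18)·(5.7/3.9)·(-5.0 − (2.0)) = 9.0 + (-0.263077)·(-7) = 10.8415.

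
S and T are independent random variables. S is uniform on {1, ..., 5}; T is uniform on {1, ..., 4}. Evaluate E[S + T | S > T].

Outcomes with S > T: (2,1), (3,1), (3,2), (4,1), (4,2), (4,3), (5,1), (5,2), (5,3), (5,4), each with probability 1/20.
E[S + T | S > T] = (3 + 4 + 5 + 5 + 6 + 7 + 6 + 7 + 8 + 9) / 10 = 6.

6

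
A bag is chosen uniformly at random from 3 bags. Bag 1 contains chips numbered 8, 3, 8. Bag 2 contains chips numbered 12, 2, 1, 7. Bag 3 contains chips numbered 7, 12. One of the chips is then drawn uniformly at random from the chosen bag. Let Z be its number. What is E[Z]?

E[Z | bag 1] = (8+3+8)/3 = 19/3.
E[Z | bag 2] = (12+2+1+7)/4 = 11/2.
E[Z | bag 3] = (7+12)/2 = 19/2.
By the law of total expectation,
E[Z] = (1/3)·(19/3) + (1/3)·(11/2) + (1/3)·(19/2) = 64/9.

64/9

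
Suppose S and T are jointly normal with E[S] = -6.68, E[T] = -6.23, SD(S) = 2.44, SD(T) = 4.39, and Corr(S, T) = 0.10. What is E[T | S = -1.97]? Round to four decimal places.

For a bivariate normal, E[T | S=x] = μ_T + ρ·(σ_T/σ_S)·(x − μ_S).
E[T | S=-1.97] = -6.23 + (0.10)·(4.39/2.44)·(-1.97 − (-6.68)) = -6.23 + (0.17992)·(4.71) = -5.3826.

-5.3826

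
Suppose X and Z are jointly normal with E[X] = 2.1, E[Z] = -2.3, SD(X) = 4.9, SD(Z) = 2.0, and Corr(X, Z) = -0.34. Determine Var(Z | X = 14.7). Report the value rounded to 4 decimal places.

For a bivariate normal, Var(Z | X=x) = σ_Z²(1 − ρ²).
Var(Z | X=14.7) = (2.0)²·(1 − (-0.34)²) = 4·0.8844 = 3.5376.

3.5376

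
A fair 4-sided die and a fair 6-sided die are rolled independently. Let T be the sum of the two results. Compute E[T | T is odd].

P(T is odd) = 1/2.
Σ over the event: 3·1/12 + 5·1/6 + 7·1/6 + 9·1/12 = 3.
E[T | T is odd] = (3) / (1/2) = 6.

6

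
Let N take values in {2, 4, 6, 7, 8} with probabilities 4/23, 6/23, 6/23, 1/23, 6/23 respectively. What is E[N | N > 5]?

7

P(N > 5) = 13/23.
Σ over the event: 6·6/23 + 7·1/23 + 8·6/23 = 91/23.
E[N | N > 5] = (91/23) / (13/23) = 7.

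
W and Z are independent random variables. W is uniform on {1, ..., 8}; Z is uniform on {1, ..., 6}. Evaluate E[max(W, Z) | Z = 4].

Outcomes with Z = 4: (1,4), (2,4), (3,4), (4,4), (5,4), (6,4), (7,4), (8,4), each with probability 1/48.
E[max(W, Z) | Z = 4] = (4 + 4 + 4 + 4 + 5 + 6 + 7 + 8) / 8 = 21/4.

21/4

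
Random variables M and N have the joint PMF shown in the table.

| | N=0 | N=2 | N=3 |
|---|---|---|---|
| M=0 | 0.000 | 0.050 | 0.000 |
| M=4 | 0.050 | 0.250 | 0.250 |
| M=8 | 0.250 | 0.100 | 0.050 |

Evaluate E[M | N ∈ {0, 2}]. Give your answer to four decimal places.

P(N ∈ {0, 2}) = 0.700.
Σ M·P over the event = 0·(0.050) + 4·(0.050) + 4·(0.250) + 8·(0.250) + 8·(0.100) = 4.000.
E[M | N ∈ {0, 2}] = (4.000) / (0.700) = 5.7143.

5.7143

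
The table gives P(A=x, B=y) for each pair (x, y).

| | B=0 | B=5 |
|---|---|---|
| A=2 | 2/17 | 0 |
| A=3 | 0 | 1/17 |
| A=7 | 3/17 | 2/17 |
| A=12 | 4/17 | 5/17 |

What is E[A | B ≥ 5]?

77/8

P(B ≥ 5) = 8/17.
Σ A·P over the event = 3·(1/17) + 7·(2/17) + 12·(5/17) = 77/17.
E[A | B ≥ 5] = (77/17) / (8/17) = 77/8.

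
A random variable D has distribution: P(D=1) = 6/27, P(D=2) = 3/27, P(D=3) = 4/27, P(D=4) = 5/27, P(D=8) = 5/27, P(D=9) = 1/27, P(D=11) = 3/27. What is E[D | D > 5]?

82/9

P(D > 5) = 1/3.
Σ over the event: 8·5/27 + 9·1/27 + 11·1/9 = 82/27.
E[D | D > 5] = (82/27) / (1/3) = 82/9.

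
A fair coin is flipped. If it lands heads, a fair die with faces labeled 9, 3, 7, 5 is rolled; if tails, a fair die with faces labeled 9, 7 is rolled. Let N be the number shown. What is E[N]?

E[N | heads] = (9+3+7+5)/4 = 6.
E[N | tails] = (9+7)/2 = 8.
E[N] = (1/2)·(6) + (1/2)·(8) = 7.

7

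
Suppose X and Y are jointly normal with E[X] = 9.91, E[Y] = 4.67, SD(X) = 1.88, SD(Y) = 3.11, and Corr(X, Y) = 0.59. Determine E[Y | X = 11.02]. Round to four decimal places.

For a bivariate normal, E[Y | X=x] = μ_Y + ρ·(σ_Y/σ_X)·(x − μ_X).
E[Y | X=11.02] = 4.67 + (0.59)·(3.11/1.88)·(11.02 − (9.91)) = 4.67 + (0.97601)·(1.11) = 5.7534.

5.7534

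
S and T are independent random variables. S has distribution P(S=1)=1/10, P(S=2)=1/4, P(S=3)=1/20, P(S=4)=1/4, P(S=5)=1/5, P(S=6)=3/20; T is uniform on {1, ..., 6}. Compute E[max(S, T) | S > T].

P(S > T) = 53/120.
Summing max(S,T)·P(x,y) over outcomes with S > T gives 41/20.
E[max(S, T) | S > T] = (41/20) / (53/120) = 246/53.

246/53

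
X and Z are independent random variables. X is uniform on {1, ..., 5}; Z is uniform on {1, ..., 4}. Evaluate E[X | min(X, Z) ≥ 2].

P(min(X, Z) ≥ 2) = 3/5.
Summing X·P(x,y) over outcomes with min(X, Z) ≥ 2 gives 21/10.
E[X | min(X, Z) ≥ 2] = (21/10) / (3/5) = 7/2.

7/2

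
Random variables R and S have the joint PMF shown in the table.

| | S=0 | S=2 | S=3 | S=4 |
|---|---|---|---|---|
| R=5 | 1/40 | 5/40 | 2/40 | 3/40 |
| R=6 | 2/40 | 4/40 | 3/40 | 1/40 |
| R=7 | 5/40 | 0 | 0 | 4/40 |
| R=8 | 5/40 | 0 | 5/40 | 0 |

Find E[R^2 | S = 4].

307/8

P(S = 4) = 1/5.
Σ R^2·P over the event = 25·(3/40) + 36·(1/40) + 49·(4/40) = 307/40.
E[R^2 | S = 4] = (307/40) / (1/5) = 307/8.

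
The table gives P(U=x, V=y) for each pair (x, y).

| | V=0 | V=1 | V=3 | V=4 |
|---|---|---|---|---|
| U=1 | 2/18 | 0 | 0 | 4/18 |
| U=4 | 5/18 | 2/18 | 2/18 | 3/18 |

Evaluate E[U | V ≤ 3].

38/11

P(V ≤ 3) = 11/18.
Σ U·P over the event = 1·(2/18) + 4·(5/18) + 4·(2/18) + 4·(2/18) = 19/9.
E[U | V ≤ 3] = (19/9) / (11/18) = 38/11.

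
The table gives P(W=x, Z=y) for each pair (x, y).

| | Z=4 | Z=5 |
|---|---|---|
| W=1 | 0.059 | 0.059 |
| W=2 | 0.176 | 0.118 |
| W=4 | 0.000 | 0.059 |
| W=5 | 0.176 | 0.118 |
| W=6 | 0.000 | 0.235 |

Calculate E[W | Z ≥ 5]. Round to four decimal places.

4.2971

P(Z ≥ 5) = 0.589.
Σ W·P over the event = 1·(0.059) + 2·(0.118) + 4·(0.059) + 5·(0.118) + 6·(0.235) = 2.531.
E[W | Z ≥ 5] = (2.531) / (0.589) = 4.2971.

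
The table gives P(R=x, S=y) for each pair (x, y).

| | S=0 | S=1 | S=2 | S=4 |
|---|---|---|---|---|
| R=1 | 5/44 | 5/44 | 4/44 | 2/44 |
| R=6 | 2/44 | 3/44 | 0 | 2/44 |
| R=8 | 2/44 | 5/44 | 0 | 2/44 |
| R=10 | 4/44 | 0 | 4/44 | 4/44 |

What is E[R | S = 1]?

63/13

P(S = 1) = 13/44.
Summing R·P(R=x,S=y) over the conditioning event gives 63/44.
E[R | S = 1] = (63/44) / (13/44) = 63/13.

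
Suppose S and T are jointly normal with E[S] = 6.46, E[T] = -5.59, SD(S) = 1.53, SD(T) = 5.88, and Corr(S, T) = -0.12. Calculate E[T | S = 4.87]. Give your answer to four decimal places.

E[T | S=x] = μ_T + ρ(σ_T/σ_S)(x − μ_S) for jointly normal variables.
E[T | S=4.87] = -5.59 + (-0.12)·(5.88/1.53)·(4.87 − (6.46)) = -5.59 + (-0.46118)·(-1.59) = -4.8567.

-4.8567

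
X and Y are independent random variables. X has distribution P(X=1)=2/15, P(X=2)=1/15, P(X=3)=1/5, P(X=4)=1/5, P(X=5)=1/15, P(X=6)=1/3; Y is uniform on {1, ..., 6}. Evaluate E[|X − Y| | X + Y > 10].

6/11

P(X + Y > 10) = 11/90.
Summing |X−Y|·P(x,y) over outcomes with X + Y > 10 gives 1/15.
E[|X − Y| | X + Y > 10] = (1/15) / (11/90) = 6/11.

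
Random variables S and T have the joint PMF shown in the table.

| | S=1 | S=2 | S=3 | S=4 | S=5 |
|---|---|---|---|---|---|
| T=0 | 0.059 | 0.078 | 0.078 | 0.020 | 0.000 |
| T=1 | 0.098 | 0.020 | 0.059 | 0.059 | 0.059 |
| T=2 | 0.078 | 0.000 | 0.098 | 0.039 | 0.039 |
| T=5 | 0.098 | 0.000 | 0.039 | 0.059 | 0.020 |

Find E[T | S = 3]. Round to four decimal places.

1.6423

P(S = 3) = 0.274.
Σ T·P over the event = 0·(0.078) + 1·(0.059) + 2·(0.098) + 5·(0.039) = 0.450.
E[T | S = 3] = (0.450) / (0.274) = 1.6423.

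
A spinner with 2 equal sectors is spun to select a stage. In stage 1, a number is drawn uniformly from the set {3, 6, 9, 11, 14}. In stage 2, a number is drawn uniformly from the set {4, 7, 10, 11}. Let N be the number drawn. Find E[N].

E[N | stage 1] = (3+6+9+11+14)/5 = 43/5.
E[N | stage 2] = (4+7+10+11)/4 = 8.
By the law of total expectation,
E[N] = (1/2)·(43/5) + (1/2)·(8) = 83/10.

83/10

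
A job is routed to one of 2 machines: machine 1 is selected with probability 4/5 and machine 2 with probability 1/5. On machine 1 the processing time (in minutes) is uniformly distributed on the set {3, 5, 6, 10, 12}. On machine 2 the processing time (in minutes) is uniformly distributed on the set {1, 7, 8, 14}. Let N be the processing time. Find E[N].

E[N | machine 1] = (3+5+6+10+12)/5 = 36/5.
E[N | machine 2] = (1+7+8+14)/4 = 15/2.
By the law of total expectation,
E[N] = (4/5)·(36/5) + (1/5)·(15/2) = 363/50.

363/50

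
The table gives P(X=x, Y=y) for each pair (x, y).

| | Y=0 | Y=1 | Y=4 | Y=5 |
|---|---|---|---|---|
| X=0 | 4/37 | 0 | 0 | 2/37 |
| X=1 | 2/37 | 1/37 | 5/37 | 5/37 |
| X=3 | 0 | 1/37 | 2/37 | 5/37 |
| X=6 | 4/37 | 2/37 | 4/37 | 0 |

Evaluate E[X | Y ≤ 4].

77/25

P(Y ≤ 4) = 25/37.
Summing X·P(X=x,Y=y) over the conditioning event gives 77/37.
E[X | Y ≤ 4] = (77/37) / (25/37) = 77/25.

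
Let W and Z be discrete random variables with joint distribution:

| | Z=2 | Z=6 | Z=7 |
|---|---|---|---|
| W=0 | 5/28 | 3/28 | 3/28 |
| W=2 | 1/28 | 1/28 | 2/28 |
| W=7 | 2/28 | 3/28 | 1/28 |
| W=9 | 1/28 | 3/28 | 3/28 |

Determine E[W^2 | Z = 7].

P(Z = 7) = 9/28.
Σ W^2·P over the event = 0·(3/28) + 4·(2/28) + 49·(1/28) + 81·(3/28) = 75/7.
E[W^2 | Z = 7] = (75/7) / (9/28) = 100/3.

100/3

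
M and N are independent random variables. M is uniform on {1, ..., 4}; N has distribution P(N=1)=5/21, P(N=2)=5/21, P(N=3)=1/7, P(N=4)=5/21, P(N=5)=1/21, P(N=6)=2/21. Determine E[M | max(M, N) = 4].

34/11

P(max(M, N) = 4) = 11/28.
Summing M·P(x,y) over outcomes with max(M, N) = 4 gives 17/14.
E[M | max(M, N) = 4] = (17/14) / (11/28) = 34/11.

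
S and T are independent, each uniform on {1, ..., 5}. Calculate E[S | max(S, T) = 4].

22/7

P(max(S, T) = 4) = 7/25.
Summing S·P(x,y) over outcomes with max(S, T) = 4 gives 22/25.
E[S | max(S, T) = 4] = (22/25) / (7/25) = 22/7.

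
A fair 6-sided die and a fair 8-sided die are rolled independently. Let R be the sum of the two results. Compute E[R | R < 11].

P(R < 11) = 19/24.
E[R | R < 11] = (11/2) / (19/24) = 132/19.

132/19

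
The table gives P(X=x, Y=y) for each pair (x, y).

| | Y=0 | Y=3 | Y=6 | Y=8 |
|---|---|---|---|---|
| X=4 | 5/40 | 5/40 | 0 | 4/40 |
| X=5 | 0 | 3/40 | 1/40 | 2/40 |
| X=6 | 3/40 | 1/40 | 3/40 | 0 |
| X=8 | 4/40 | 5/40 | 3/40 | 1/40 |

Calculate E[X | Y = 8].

34/7

P(Y = 8) = 7/40.
Σ X·P over the event = 4·(4/40) + 5·(2/40) + 8·(1/40) = 17/20.
E[X | Y = 8] = (17/20) / (7/40) = 34/7.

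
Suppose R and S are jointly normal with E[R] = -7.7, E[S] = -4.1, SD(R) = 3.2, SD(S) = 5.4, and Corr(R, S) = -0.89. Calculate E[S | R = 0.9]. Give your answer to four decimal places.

The regression of S on R has slope ρ·σ_S/σ_R and passes through (μ_R, μ_S).
E[S | R=0.9] = -4.1 + (-0.89)·(5.4/3.2)·(0.9 − (-7.7)) = -4.1 + (-1.501875)·(8.6) = -17.0161.

-17.0161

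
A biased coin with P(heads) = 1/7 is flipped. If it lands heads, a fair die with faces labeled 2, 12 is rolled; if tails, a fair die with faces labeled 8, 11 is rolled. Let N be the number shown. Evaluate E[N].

E[N | heads] = (2+12)/2 = 7.
E[N | tails] = (8+11)/2 = 19/2.
E[N] = (1/7)·(7) + (6/7)·(19/2) = 64/7.

64/7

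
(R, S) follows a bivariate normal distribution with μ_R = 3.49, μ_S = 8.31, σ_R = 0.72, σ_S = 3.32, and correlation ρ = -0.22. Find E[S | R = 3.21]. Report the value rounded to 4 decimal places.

The regression of S on R has slope ρ·σ_S/σ_R and passes through (μ_R, μ_S).
E[S | R=3.21] = 8.31 + (-0.22)·(3.32/0.72)·(3.21 − (3.49)) = 8.31 + (-1.0144)·(-0.28) = 8.5940.

8.5940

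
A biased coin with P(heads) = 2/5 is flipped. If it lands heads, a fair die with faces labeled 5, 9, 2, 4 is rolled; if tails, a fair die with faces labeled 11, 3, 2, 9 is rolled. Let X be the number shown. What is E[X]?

23/4

E[X | heads] = (5+9+2+4)/4 = 5.
E[X | tails] = (11+3+2+9)/4 = 25/4.
E[X] = (2/5)·(5) + (3/5)·(25/4) = 23/4.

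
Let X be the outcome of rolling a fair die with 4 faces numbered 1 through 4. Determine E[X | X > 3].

Given X > 3, X is equally likely to be any of {4}.
E[X | X > 3] = (4) / 1 = 4.

4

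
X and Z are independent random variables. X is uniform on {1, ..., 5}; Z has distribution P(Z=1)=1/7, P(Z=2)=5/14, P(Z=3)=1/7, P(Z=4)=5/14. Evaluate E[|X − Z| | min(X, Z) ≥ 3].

P(min(X, Z) ≥ 3) = 3/10.
Summing |X−Z|·P(x,y) over outcomes with min(X, Z) ≥ 3 gives 8/35.
E[|X − Z| | min(X, Z) ≥ 3] = (8/35) / (3/10) = 16/21.

16/21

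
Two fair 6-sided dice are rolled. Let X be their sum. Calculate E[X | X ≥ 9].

P(X ≥ 9) = 5/18.
Σ over the event: 9·1/9 + 10·1/12 + 11·1/18 + 12·1/36 = 25/9.
E[X | X ≥ 9] = (25/9) / (5/18) = 10.

10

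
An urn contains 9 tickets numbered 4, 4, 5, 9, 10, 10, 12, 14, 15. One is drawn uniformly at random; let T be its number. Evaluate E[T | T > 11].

P(T > 11) = 1/3.
Σ over the event: 12·1/9 + 14·1/9 + 15·1/9 = 41/9.
E[T | T > 11] = (41/9) / (1/3) = 41/3.

41/3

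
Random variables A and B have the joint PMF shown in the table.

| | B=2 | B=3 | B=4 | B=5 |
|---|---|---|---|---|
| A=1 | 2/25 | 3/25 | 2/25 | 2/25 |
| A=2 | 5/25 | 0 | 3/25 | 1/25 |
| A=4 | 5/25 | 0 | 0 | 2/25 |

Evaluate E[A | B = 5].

P(B = 5) = 1/5.
Σ A·P over the event = 1·(2/25) + 2·(1/25) + 4·(2/25) = 12/25.
E[A | B = 5] = (12/25) / (1/5) = 12/5.

12/5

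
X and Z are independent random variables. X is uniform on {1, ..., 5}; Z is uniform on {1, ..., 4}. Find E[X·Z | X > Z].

17/2

Outcomes with X > Z: (2,1), (3,1), (3,2), (4,1), (4,2), (4,3), (5,1), (5,2), (5,3), (5,4), each with probability 1/20.
E[X·Z | X > Z] = (2 + 3 + 6 + 4 + 8 + 12 + 5 + 10 + 15 + 20) / 10 = 17/2.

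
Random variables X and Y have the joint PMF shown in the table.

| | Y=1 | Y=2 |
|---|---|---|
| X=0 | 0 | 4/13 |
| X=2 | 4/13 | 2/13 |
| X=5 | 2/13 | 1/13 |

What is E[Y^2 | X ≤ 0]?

P(X ≤ 0) = 4/13.
Σ Y^2·P over the event = 4·(4/13) = 16/13.
E[Y^2 | X ≤ 0] = (16/13) / (4/13) = 4.

4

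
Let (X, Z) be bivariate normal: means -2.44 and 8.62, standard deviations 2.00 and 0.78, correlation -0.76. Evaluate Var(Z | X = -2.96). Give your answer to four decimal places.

0.2570

The conditional variance in a bivariate normal is σ_Z²(1 − ρ²), independent of x.
Var(Z | X=-2.96) = (0.78)²·(1 − (-0.76)²) = 0.6084·0.4224 = 0.2570.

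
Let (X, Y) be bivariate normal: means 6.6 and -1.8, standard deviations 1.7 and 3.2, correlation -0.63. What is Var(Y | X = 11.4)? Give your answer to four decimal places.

Var(Y | X=x) = (1 − ρ²)·σ_Y².
Var(Y | X=11.4) = (3.2)²·(1 − (-0.63)²) = 10.24·0.6031 = 6.1757.

6.1757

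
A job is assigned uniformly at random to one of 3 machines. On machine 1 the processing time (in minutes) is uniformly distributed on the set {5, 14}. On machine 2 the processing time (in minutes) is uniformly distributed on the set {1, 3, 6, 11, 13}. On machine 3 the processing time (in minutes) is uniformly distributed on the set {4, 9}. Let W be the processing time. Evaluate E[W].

E[W | machine 1] = (5+14)/2 = 19/2.
E[W | machine 2] = (1+3+6+11+13)/5 = 34/5.
E[W | machine 3] = (4+9)/2 = 13/2.
By the law of total expectation,
E[W] = (1/3)·(19/2) + (1/3)·(34/5) + (1/3)·(13/2) = 38/5.

38/5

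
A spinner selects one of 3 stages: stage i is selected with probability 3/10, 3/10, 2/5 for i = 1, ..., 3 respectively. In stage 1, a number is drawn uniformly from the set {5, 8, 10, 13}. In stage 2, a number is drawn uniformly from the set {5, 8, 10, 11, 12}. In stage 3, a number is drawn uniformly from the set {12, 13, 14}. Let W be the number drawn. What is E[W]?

533/50

E[W | stage 1] = (5+8+10+13)/4 = 9.
E[W | stage 2] = (5+8+10+11+12)/5 = 46/5.
E[W | stage 3] = (12+13+14)/3 = 13.
By the law of total expectation,
E[W] = (3/10)·(9) + (3/10)·(46/5) + (2/5)·(13) = 533/50.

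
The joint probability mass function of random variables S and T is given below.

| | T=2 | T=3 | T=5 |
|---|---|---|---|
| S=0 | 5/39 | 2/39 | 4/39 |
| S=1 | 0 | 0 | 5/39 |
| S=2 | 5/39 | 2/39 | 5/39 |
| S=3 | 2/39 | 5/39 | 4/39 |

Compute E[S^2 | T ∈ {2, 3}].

13/3

P(T ∈ {2, 3}) = 7/13.
Σ S^2·P over the event = 0·(5/39) + 0·(2/39) + 4·(5/39) + 4·(2/39) + 9·(2/39) + 9·(5/39) = 7/3.
E[S^2 | T ∈ {2, 3}] = (7/3) / (7/13) = 13/3.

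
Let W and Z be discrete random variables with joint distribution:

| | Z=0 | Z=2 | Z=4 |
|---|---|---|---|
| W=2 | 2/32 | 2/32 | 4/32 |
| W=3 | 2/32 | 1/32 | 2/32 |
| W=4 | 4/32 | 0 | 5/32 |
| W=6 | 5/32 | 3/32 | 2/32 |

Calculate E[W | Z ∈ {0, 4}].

51/13

P(Z ∈ {0, 4}) = 13/16.
Σ W·P over the event = 2·(2/32) + 2·(4/32) + 3·(2/32) + 3·(2/32) + 4·(4/32) + 4·(5/32) + 6·(5/32) + 6·(2/32) = 51/16.
E[W | Z ∈ {0, 4}] = (51/16) / (13/16) = 51/13.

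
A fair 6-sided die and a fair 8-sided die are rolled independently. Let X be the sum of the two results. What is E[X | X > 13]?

14

P(X > 13) = 1/48.
Σ over the event: 14·1/48 = 7/24.
E[X | X > 13] = (7/24) / (1/48) = 14.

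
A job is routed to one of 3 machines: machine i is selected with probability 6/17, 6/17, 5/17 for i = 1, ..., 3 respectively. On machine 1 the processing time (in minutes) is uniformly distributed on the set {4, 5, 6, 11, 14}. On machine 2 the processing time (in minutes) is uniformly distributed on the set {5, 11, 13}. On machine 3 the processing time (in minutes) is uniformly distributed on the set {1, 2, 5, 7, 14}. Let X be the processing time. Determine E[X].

135/17

E[X | machine 1] = (4+5+6+11+14)/5 = 8.
E[X | machine 2] = (5+11+13)/3 = 29/3.
E[X | machine 3] = (1+2+5+7+14)/5 = 29/5.
By the law of total expectation,
E[X] = (6/17)·(8) + (6/17)·(29/3) + (5/17)·(29/5) = 135/17.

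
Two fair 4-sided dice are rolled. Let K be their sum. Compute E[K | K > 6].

P(K > 6) = 3/16.
Σ over the event: 7·1/8 + 8·1/16 = 11/8.
E[K | K > 6] = (11/8) / (3/16) = 22/3.

22/3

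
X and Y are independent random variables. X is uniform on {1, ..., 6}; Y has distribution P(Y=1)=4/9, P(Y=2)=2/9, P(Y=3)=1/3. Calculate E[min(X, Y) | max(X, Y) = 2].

5/4

P(max(X, Y) = 2) = 4/27.
Summing min(X,Y)·P(x,y) over outcomes with max(X, Y) = 2 gives 5/27.
E[min(X, Y) | max(X, Y) = 2] = (5/27) / (4/27) = 5/4.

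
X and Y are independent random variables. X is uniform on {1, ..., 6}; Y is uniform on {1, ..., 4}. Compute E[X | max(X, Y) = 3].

P(max(X, Y) = 3) = 5/24.
Summing X·P(x,y) over outcomes with max(X, Y) = 3 gives 1/2.
E[X | max(X, Y) = 3] = (1/2) / (5/24) = 12/5.

12/5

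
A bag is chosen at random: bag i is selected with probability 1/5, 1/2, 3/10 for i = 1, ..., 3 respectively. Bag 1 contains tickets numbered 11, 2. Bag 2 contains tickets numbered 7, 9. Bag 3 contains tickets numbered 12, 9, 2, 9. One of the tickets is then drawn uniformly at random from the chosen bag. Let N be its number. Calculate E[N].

E[N | bag 1] = (11+2)/2 = 13/2.
E[N | bag 2] = (7+9)/2 = 8.
E[N | bag 3] = (12+9+2+9)/4 = 8.
E[N] = (1/5)·(13/2) + (1/2)·(8) + (3/10)·(8) = 77/10.

77/10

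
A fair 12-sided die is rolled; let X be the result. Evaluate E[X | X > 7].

Given X > 7, X is equally likely to be any of {8, 9, 10, 11, 12}.
E[X | X > 7] = (8 + 9 + 10 + 11 + 12) / 5 = 10.

10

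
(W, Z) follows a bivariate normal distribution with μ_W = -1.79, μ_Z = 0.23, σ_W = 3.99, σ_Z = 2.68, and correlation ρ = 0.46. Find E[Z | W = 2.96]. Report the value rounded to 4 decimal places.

1.6976

The regression of Z on W has slope ρ·σ_Z/σ_W and passes through (μ_W, μ_Z).
E[Z | W=2.96] = 0.23 + (0.46)·(2.68/3.99)·(2.96 − (-1.79)) = 0.23 + (0.30897)·(4.75) = 1.6976.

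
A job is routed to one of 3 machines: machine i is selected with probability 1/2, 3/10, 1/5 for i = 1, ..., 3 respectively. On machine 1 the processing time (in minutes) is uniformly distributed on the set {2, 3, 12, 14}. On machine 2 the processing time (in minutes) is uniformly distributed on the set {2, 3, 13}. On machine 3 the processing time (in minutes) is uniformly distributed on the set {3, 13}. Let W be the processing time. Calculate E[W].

E[W | machine 1] = (2+3+12+14)/4 = 31/4.
E[W | machine 2] = (2+3+13)/3 = 6.
E[W | machine 3] = (3+13)/2 = 8.
E[W] = (1/2)·(31/4) + (3/10)·(6) + (1/5)·(8) = 291/40.

291/40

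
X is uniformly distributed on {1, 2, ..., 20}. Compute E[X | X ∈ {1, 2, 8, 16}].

P(X ∈ {1, 2, 8, 16}) = 1/5.
Σ over the event: 1·1/20 + 2·1/20 + 8·1/20 + 16·1/20 = 27/20.
E[X | X ∈ {1, 2, 8, 16}] = (27/20) / (1/5) = 27/4.

27/4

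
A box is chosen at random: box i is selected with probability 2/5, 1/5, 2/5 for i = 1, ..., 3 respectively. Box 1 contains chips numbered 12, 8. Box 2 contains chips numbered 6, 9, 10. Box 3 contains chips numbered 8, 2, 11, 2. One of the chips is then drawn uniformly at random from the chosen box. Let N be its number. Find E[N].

E[N | box 1] = (12+8)/2 = 10.
E[N | box 2] = (6+9+10)/3 = 25/3.
E[N | box 3] = (8+2+11+2)/4 = 23/4.
E[N] = (2/5)·(10) + (1/5)·(25/3) + (2/5)·(23/4) = 239/30.

239/30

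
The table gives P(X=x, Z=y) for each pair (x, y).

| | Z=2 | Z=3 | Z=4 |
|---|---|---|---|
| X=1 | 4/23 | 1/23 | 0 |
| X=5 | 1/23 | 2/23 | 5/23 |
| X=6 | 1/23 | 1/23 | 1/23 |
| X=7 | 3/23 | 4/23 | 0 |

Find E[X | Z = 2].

4

P(Z = 2) = 9/23.
Summing X·P(X=x,Z=y) over the conditioning event gives 36/23.
E[X | Z = 2] = (36/23) / (9/23) = 4.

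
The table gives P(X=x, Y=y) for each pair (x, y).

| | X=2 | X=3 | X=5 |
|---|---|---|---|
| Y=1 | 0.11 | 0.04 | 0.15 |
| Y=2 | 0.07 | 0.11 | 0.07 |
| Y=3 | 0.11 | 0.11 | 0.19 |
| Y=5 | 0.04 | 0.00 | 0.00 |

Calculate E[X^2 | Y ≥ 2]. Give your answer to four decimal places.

P(Y ≥ 2) = 0.70.
Σ X^2·P over the event = 4·(0.07) + 4·(0.11) + 4·(0.04) + 9·(0.11) + 9·(0.11) + 25·(0.07) + 25·(0.19) = 9.36.
E[X^2 | Y ≥ 2] = (9.36) / (0.70) = 13.3714.

13.3714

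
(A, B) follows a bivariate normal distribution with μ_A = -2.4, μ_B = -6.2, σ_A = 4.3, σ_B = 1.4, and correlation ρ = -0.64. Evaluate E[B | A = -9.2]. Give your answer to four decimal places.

-4.7831

The regression of B on A has slope ρ·σ_B/σ_A and passes through (μ_A, μ_B).
E[B | A=-9.2] = -6.2 + (-0.64)·(1.4/4.3)·(-9.2 − (-2.4)) = -6.2 + (-0.20837)·(-6.8) = -4.7831.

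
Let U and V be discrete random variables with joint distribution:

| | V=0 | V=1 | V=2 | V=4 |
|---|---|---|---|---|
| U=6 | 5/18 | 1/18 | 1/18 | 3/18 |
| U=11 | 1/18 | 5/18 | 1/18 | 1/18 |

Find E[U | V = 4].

P(V = 4) = 2/9.
Σ U·P over the event = 6·(3/18) + 11·(1/18) = 29/18.
E[U | V = 4] = (29/18) / (2/9) = 29/4.

29/4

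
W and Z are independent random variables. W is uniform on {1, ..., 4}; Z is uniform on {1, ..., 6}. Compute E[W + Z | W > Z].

Outcomes with W > Z: (2,1), (3,1), (3,2), (4,1), (4,2), (4,3), each with probability 1/24.
E[W + Z | W > Z] = (3 + 4 + 5 + 5 + 6 + 7) / 6 = 5.

5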